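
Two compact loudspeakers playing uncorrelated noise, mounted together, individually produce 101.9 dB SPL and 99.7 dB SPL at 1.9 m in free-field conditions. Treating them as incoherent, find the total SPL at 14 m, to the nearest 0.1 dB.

86.6 dB SPL

Combined at 1.9 m: 10·log₁₀(10^(101.9/10)+10^(99.7/10)) = 103.95 dB SPL.
Then apply −20·log₁₀(14/1.9) = -17.35 dB → 86.6 dB SPL.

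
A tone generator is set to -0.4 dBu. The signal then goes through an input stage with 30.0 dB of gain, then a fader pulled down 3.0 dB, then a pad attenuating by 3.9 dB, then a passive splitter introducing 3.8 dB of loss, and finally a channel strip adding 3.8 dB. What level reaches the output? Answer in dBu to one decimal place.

Gain stages sum in dB:
-0.4 + 30.0 − 3.0 − 3.9 − 3.8 + 3.8 = +22.7 dBu.

+22.7 dBu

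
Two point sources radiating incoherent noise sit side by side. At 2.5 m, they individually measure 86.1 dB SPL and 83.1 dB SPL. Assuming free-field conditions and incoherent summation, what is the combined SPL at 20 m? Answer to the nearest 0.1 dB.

69.8 dB SPL

Combined at 2.5 m: 10·log₁₀(10^(86.1/10)+10^(83.1/10)) = 87.86 dB SPL.
Then apply −20·log₁₀(20/2.5) = -18.06 dB → 69.8 dB SPL.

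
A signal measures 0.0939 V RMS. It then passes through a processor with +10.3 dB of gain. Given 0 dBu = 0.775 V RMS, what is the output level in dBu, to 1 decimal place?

Input level: 20·log₁₀(0.0939/0.775) = -18.33 dBu.
Output: -18.33 + 10.3 = -8.0 dBu.

-8.0 dBu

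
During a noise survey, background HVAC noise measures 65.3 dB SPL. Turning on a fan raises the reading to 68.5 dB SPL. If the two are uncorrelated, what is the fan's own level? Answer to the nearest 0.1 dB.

65.7 dB SPL

Subtract intensities: L_src = 10·log₁₀(10^(L_total/10) − 10^(L_bg/10)).
L_src = 10·log₁₀(10^(68.5/10) − 10^(65.3/10)) = 10·log₁₀(3691000) = 65.7 dB SPL.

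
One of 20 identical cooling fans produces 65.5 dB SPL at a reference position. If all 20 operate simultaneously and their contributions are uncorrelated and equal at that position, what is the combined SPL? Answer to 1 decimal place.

20 equal incoherent sources raise the level by 10·log₁₀(20) = 13.01 dB.
L_total = 65.5 + 13.01 = 78.5 dB SPL.

78.5 dB SPL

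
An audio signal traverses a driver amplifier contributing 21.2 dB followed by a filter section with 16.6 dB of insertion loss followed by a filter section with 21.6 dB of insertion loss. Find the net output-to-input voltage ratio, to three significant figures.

Net gain = 21.2 + (−16.6) + (−21.6) = -17.0 dB.
Voltage ratio = 10^(-17.0/20) = 0.141.

0.141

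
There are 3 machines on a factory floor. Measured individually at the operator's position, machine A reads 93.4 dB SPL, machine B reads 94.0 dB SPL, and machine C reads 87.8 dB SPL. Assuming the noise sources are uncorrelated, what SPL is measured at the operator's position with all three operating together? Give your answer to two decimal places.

Uncorrelated sources add in intensity (power), not in dB.
L_total = 10·log₁₀(10^(93.4/10) + 10^(94.0/10) + 10^(87.8/10)) = 10·log₁₀(5302000000) = 97.24 dB SPL.

97.24 dB SPL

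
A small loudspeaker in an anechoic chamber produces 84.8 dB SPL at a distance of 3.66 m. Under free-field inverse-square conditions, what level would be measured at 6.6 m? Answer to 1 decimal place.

For a point source in a free field, ΔL = −20·log₁₀(d₂/d₁).
ΔL = −20·log₁₀(6.6/3.66) = -5.12 dB, so L₂ = 84.8 + (-5.12) = 79.7 dB SPL.

79.7 dB SPL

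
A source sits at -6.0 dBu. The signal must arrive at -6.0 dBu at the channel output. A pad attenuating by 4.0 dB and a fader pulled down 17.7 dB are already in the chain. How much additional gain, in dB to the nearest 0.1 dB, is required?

21.7 dB

The required make-up gain is the shortfall in the dB sum.
G = -6.0 − (-6.0) + 4.0 + 17.7 = 21.7 dB.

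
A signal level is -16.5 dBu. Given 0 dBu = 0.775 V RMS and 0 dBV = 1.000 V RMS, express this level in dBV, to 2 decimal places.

-18.71 dBV

The offset between the scales is 20·log₁₀(0.775/1.000) = −2.214 dB.
So dBV = -16.5 − 2.214 = -18.71 dBV.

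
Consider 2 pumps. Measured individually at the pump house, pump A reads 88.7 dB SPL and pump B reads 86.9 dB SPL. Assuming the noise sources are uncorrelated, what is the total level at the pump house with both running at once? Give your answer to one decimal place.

90.9 dB SPL

Uncorrelated sources add in intensity (power), not in dB.
L_total = 10·log₁₀(10^(88.7/10) + 10^(86.9/10)) = 10·log₁₀(1231000000) = 90.9 dB SPL.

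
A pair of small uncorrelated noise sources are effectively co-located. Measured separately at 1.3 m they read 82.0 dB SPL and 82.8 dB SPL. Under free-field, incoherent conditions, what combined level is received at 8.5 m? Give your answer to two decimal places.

Combined at 1.3 m: 10·log₁₀(10^(82.0/10)+10^(82.8/10)) = 85.429 dB SPL.
Then apply −20·log₁₀(8.5/1.3) = -16.310 dB → 69.12 dB SPL.

69.12 dB SPL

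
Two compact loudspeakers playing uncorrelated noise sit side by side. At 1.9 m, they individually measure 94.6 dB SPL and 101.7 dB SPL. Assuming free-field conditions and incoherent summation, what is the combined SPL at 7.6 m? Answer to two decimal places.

90.43 dB SPL

Combined at 1.9 m: 10·log₁₀(10^(94.6/10)+10^(101.7/10)) = 102.474 dB SPL.
Then apply −20·log₁₀(7.6/1.9) = -12.041 dB → 90.43 dB SPL.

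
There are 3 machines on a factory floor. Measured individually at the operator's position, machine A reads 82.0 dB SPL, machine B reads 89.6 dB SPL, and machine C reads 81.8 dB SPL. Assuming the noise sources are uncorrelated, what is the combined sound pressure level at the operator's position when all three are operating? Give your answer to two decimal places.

Incoherent sources sum as intensities:
L_total = 10·log₁₀(10^(82.0/10) + 10^(89.6/10) + 10^(81.8/10)) = 10·log₁₀(1222000000) = 90.87 dB SPL.

90.87 dB SPL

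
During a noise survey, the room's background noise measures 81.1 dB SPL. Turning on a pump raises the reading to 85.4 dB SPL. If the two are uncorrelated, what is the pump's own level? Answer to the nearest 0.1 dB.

83.4 dB SPL

Background correction is a power subtraction:
L_src = 10·log₁₀(10^(85.4/10) − 10^(81.1/10)) = 10·log₁₀(217900000) = 83.4 dB SPL.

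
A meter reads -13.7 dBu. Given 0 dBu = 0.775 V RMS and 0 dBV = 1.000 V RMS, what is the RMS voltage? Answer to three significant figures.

0.160 V

V = 0.775 V × 10^(-13.7/20).
= 0.775 × 0.2065 = 0.160 V.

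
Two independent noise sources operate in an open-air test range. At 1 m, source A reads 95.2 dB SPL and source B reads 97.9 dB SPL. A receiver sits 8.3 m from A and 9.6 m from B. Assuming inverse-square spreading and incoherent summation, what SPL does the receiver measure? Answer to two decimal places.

At the listener: L_A = 95.2 − 20·log₁₀(8.3) = 76.818 dB; L_B = 97.9 − 20·log₁₀(9.6) = 78.255 dB.
Combined: 10·log₁₀(10^(76.818/10)+10^(78.255/10)) = 80.61 dB SPL.

80.61 dB SPL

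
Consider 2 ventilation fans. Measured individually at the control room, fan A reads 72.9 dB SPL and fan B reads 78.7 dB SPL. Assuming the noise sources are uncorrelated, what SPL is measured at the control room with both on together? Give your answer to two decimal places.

Incoherent sources sum as intensities:
L_total = 10·log₁₀(10^(72.9/10) + 10^(78.7/10)) = 10·log₁₀(93630000) = 79.71 dB SPL.

79.71 dB SPL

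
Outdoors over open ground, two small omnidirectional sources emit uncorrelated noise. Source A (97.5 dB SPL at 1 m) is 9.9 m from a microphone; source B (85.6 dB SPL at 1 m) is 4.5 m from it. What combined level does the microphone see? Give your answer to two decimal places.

78.77 dB SPL

At the listener: L_A = 97.5 − 20·log₁₀(9.9) = 77.587 dB; L_B = 85.6 − 20·log₁₀(4.5) = 72.536 dB.
Combined: 10·log₁₀(10^(77.587/10)+10^(72.536/10)) = 78.77 dB SPL.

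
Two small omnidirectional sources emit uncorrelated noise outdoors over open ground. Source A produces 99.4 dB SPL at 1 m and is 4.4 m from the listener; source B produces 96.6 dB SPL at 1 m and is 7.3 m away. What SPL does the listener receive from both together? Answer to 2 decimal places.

87.29 dB SPL

At the listener: L_A = 99.4 − 20·log₁₀(4.4) = 86.531 dB; L_B = 96.6 − 20·log₁₀(7.3) = 79.334 dB.
Combined: 10·log₁₀(10^(86.531/10)+10^(79.334/10)) = 87.29 dB SPL.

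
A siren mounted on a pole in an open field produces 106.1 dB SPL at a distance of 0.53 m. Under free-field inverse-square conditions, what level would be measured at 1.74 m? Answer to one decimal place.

For a point source in a free field, ΔL = −20·log₁₀(d₂/d₁).
ΔL = −20·log₁₀(1.74/0.53) = -10.33 dB, so L₂ = 106.1 + (-10.33) = 95.8 dB SPL.

95.8 dB SPL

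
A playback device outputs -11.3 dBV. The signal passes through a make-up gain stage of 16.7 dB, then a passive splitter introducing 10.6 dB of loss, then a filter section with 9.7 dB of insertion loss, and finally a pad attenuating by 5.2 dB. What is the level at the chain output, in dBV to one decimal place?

-20.1 dBV

Cascaded gains and losses add directly in dB.
-11.3 + 16.7 − 10.6 − 9.7 − 5.2 = -20.1 dBV.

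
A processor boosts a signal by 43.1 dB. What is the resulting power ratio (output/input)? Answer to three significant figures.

Power ratio = 10^(dB/10).
10^(43.1/10) = 10^(4.310) = 20400.

20400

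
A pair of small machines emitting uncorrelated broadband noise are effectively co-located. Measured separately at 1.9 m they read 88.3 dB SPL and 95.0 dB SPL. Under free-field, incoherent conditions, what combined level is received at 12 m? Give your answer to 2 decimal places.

Combined at 1.9 m: 10·log₁₀(10^(88.3/10)+10^(95.0/10)) = 95.841 dB SPL.
Then apply −20·log₁₀(12/1.9) = -16.009 dB → 79.83 dB SPL.

79.83 dB SPL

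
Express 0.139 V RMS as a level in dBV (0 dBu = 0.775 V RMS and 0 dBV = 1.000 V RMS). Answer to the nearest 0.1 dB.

dBV = 20·log₁₀(V / 1.000 V).
20·log₁₀(0.139/1.000) = -17.1 dBV.

-17.1 dBV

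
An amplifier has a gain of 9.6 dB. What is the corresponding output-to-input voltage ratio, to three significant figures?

Voltage ratio = 10^(dB/20).
10^(9.6/20) = 10^(0.4800) = 3.02.

3.02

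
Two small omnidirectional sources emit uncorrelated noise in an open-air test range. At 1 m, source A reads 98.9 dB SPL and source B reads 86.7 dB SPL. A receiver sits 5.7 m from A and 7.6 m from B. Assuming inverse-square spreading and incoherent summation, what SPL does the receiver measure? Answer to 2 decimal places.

At the listener: L_A = 98.9 − 20·log₁₀(5.7) = 83.783 dB; L_B = 86.7 − 20·log₁₀(7.6) = 69.084 dB.
Combined: 10·log₁₀(10^(83.783/10)+10^(69.084/10)) = 83.93 dB SPL.

83.93 dB SPL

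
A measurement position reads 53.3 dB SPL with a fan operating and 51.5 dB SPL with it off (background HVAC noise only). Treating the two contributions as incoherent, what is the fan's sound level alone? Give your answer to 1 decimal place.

Background correction is a power subtraction:
L_src = 10·log₁₀(10^(53.3/10) − 10^(51.5/10)) = 10·log₁₀(72540) = 48.6 dB SPL.

48.6 dB SPL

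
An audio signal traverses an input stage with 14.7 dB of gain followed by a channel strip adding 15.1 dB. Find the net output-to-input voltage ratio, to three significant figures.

30.9

Net gain = 14.7 + 15.1 = 29.8 dB.
Voltage ratio = 10^(29.8/20) = 30.9.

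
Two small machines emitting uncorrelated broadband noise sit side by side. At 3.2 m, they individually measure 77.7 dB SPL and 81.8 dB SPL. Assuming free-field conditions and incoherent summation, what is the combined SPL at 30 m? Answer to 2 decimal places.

Combined at 3.2 m: 10·log₁₀(10^(77.7/10)+10^(81.8/10)) = 83.227 dB SPL.
Then apply −20·log₁₀(30/3.2) = -19.439 dB → 63.79 dB SPL.

63.79 dB SPL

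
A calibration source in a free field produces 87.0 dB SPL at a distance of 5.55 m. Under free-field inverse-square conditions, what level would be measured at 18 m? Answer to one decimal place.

Inverse-square spreading gives ΔL = −20·log₁₀(d₂/d₁).
ΔL = −20·log₁₀(18/5.55) = -10.22 dB, so L₂ = 87.0 + (-10.22) = 76.8 dB SPL.

76.8 dB SPL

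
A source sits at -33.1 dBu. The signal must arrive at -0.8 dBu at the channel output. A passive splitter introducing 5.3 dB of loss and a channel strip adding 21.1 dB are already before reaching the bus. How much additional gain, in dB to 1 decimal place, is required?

16.5 dB

The required make-up gain is the shortfall in the dB sum.
G = -0.8 − (-33.1) + 5.3 − 21.1 = 16.5 dB.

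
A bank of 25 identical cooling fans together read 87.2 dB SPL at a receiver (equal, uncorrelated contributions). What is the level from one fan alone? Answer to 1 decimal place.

25 equal incoherent sources add 10·log₁₀(25) = 13.98 dB over one source.
L_one = 87.2 − 13.98 = 73.2 dB SPL.

73.2 dB SPL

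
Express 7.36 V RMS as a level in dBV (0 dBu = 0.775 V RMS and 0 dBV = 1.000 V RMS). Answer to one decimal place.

dBV = 20·log₁₀(V / 1.000 V).
20·log₁₀(7.36/1.000) = +17.3 dBV.

+17.3 dBV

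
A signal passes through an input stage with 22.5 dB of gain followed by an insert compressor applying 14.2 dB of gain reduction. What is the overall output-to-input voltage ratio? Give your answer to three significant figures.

2.60

Net gain = 22.5 + (−14.2) = 8.3 dB.
Voltage ratio = 10^(8.3/20) = 2.60.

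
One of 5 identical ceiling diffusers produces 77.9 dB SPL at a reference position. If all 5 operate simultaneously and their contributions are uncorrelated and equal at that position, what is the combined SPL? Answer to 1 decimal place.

84.9 dB SPL

5 equal incoherent sources raise the level by 10·log₁₀(5) = 6.99 dB.
L_total = 77.9 + 6.99 = 84.9 dB SPL.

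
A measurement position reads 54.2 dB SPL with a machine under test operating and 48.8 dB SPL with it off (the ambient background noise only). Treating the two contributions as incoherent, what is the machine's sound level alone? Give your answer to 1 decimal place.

Subtract intensities: L_src = 10·log₁₀(10^(L_total/10) − 10^(L_bg/10)).
L_src = 10·log₁₀(10^(54.2/10) − 10^(48.8/10)) = 10·log₁₀(187200) = 52.7 dB SPL.

52.7 dB SPL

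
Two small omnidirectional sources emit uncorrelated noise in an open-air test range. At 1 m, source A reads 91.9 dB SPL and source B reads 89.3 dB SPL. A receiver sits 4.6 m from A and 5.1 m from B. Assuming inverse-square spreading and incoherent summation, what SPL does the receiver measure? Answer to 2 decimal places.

At the listener: L_A = 91.9 − 20·log₁₀(4.6) = 78.645 dB; L_B = 89.3 − 20·log₁₀(5.1) = 75.149 dB.
Combined: 10·log₁₀(10^(78.645/10)+10^(75.149/10)) = 80.25 dB SPL.

80.25 dB SPL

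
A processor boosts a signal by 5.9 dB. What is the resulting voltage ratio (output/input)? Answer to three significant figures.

Voltage ratio = 10^(dB/20).
10^(5.9/20) = 10^(0.2950) = 1.97.

1.97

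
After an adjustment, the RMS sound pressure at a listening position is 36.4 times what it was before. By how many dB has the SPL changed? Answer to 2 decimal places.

31.22 dB

Sound pressure is an amplitude quantity: ΔL = 20·log₁₀(p₂/p₁).
20·log₁₀(36.4) = 31.22 dB.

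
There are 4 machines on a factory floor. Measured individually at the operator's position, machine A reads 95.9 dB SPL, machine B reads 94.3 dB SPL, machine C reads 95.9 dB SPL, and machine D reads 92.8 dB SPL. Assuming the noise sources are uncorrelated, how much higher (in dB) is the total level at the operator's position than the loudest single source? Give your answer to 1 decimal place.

5.0 dB

Uncorrelated sources add in intensity (power), not in dB.
L_total = 10·log₁₀(10^(95.9/10) + 10^(94.3/10) + 10^(95.9/10) + 10^(92.8/10)) = 100.93 dB SPL.
Excess over the loudest (95.9 dB): 100.93 − 95.9 = 5.0 dB.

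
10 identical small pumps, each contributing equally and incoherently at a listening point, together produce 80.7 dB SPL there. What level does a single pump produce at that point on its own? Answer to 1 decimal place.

10 equal incoherent sources add 10·log₁₀(10) = 10.00 dB over one source.
L_one = 80.7 − 10.00 = 70.7 dB SPL.

70.7 dB SPL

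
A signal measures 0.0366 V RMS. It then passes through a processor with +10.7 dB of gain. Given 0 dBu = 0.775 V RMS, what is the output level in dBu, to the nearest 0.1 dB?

Input level: 20·log₁₀(0.0366/0.775) = -26.52 dBu.
Output: -26.52 + 10.7 = -15.8 dBu.

-15.8 dBu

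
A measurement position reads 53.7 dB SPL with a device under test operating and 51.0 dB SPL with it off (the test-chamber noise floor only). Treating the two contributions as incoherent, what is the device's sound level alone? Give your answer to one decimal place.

50.4 dB SPL

Subtract intensities: L_src = 10·log₁₀(10^(L_total/10) − 10^(L_bg/10)).
L_src = 10·log₁₀(10^(53.7/10) − 10^(51.0/10)) = 10·log₁₀(108500) = 50.4 dB SPL.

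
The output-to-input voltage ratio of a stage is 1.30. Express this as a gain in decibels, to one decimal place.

For a voltage ratio, dB = 20·log₁₀(V₂/V₁).
20·log₁₀(1.30) = 2.3 dB.

2.3 dB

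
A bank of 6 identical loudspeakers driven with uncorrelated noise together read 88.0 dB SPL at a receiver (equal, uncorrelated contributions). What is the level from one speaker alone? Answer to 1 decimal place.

6 equal incoherent sources add 10·log₁₀(6) = 7.78 dB over one source.
L_one = 88.0 − 7.78 = 80.2 dB SPL.

80.2 dB SPL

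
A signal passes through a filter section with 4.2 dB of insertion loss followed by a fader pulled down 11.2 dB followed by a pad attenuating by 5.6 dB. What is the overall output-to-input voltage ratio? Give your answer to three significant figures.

0.0891

Net gain = (−4.2) + (−11.2) + (−5.6) = -21.0 dB.
Voltage ratio = 10^(-21.0/20) = 0.0891.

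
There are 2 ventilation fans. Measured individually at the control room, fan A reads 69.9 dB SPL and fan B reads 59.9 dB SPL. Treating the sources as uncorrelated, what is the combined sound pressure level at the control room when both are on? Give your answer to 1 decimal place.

70.3 dB SPL

Incoherent sources sum as intensities:
L_total = 10·log₁₀(10^(69.9/10) + 10^(59.9/10)) = 10·log₁₀(10750000) = 70.3 dB SPL.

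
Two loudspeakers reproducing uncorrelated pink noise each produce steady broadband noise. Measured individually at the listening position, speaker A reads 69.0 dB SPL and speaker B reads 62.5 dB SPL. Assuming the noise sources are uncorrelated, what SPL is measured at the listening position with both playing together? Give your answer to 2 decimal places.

Add the sources as powers (linear), then convert back to dB:
L_total = 10·log₁₀(10^(69.0/10) + 10^(62.5/10)) = 10·log₁₀(9722000) = 69.88 dB SPL.

69.88 dB SPL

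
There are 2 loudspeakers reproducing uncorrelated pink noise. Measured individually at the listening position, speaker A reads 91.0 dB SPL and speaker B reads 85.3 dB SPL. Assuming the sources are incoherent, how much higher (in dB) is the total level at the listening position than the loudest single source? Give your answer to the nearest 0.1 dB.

1.0 dB

Incoherent sources sum as intensities:
L_total = 10·log₁₀(10^(91.0/10) + 10^(85.3/10)) = 92.04 dB SPL.
Excess over the loudest (91.0 dB): 92.04 − 91.0 = 1.0 dB.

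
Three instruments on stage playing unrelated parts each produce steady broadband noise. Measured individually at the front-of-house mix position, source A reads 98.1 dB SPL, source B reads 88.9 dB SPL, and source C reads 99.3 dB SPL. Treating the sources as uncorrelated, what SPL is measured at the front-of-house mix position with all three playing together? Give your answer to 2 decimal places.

Incoherent sources sum as intensities:
L_total = 10·log₁₀(10^(98.1/10) + 10^(88.9/10) + 10^(99.3/10)) = 10·log₁₀(15744000000) = 101.97 dB SPL.

101.97 dB SPL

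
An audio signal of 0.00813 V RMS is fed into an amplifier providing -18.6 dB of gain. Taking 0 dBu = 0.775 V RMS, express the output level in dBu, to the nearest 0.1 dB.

Input level: 20·log₁₀(0.00813/0.775) = -39.58 dBu.
Output: -39.58 − 18.6 = -58.2 dBu.

-58.2 dBu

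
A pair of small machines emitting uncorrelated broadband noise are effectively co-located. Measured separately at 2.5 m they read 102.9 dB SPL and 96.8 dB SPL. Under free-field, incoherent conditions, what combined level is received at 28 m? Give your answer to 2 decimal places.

Combined at 2.5 m: 10·log₁₀(10^(102.9/10)+10^(96.8/10)) = 103.853 dB SPL.
Then apply −20·log₁₀(28/2.5) = -20.984 dB → 82.87 dB SPL.

82.87 dB SPL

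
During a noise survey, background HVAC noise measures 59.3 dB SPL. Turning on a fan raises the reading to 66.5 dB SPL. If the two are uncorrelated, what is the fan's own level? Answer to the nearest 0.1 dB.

65.6 dB SPL

Background correction is a power subtraction:
L_src = 10·log₁₀(10^(66.5/10) − 10^(59.3/10)) = 10·log₁₀(3616000) = 65.6 dB SPL.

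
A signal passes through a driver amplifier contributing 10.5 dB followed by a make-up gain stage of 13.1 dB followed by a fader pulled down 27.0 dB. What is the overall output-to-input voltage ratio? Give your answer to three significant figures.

Net gain = 10.5 + 13.1 + (−27.0) = -3.4 dB.
Voltage ratio = 10^(-3.4/20) = 0.676.

0.676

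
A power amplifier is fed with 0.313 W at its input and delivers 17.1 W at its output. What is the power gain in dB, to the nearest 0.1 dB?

Power is a power quantity, so gain = 10·log₁₀(P_out/P_in).
10·log₁₀(17.1/0.313) = 10·log₁₀(54.63) = 17.4 dB.

17.4 dB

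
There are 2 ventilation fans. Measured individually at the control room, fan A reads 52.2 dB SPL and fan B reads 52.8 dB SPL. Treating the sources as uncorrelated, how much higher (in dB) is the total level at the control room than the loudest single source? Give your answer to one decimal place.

Uncorrelated sources add in intensity (power), not in dB.
L_total = 10·log₁₀(10^(52.2/10) + 10^(52.8/10)) = 55.52 dB SPL.
Excess over the loudest (52.8 dB): 55.52 − 52.8 = 2.7 dB.

2.7 dB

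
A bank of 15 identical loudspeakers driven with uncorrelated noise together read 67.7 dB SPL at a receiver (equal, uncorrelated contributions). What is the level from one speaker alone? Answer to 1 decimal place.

15 equal incoherent sources add 10·log₁₀(15) = 11.76 dB over one source.
L_one = 67.7 − 11.76 = 55.9 dB SPL.

55.9 dB SPL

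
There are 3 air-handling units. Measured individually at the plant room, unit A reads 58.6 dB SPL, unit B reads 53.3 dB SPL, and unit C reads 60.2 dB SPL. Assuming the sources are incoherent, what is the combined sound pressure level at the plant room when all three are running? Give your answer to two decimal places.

Uncorrelated sources add in intensity (power), not in dB.
L_total = 10·log₁₀(10^(58.6/10) + 10^(53.3/10) + 10^(60.2/10)) = 10·log₁₀(1985000) = 62.98 dB SPL.

62.98 dB SPL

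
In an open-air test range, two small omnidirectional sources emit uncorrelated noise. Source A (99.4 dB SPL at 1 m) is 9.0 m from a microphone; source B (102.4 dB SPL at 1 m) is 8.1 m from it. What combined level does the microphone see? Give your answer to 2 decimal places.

At the listener: L_A = 99.4 − 20·log₁₀(9.0) = 80.315 dB; L_B = 102.4 − 20·log₁₀(8.1) = 84.230 dB.
Combined: 10·log₁₀(10^(80.315/10)+10^(84.230/10)) = 85.71 dB SPL.

85.71 dB SPL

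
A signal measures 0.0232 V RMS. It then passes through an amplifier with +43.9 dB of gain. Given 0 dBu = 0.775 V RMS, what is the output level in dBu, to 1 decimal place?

+13.4 dBu

Input level: 20·log₁₀(0.0232/0.775) = -30.48 dBu.
Output: -30.48 + 43.9 = +13.4 dBu.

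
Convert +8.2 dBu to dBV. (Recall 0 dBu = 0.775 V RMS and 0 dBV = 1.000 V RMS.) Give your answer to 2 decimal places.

+5.99 dBV

The offset between the scales is 20·log₁₀(0.775/1.000) = −2.214 dB.
So dBV = +8.2 − 2.214 = +5.99 dBV.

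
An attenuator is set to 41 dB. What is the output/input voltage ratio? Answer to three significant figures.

Voltage ratio = 10^(dB/20).
10^(-41/20) = 10^(-2.050) = 0.00891.

0.00891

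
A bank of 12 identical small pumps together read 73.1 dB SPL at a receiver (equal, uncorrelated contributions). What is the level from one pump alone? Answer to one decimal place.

12 equal incoherent sources add 10·log₁₀(12) = 10.79 dB over one source.
L_one = 73.1 − 10.79 = 62.3 dB SPL.

62.3 dB SPL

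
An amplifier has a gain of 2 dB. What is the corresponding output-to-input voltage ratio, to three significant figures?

Voltage ratio = 10^(dB/20).
10^(2/20) = 10^(0.1000) = 1.26.

1.26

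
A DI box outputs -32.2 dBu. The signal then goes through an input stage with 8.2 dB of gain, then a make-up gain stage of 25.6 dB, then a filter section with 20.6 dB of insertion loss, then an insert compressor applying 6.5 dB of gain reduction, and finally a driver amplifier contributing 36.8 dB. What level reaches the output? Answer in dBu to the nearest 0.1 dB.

Gain stages sum in dB:
-32.2 + 8.2 + 25.6 − 20.6 − 6.5 + 36.8 = +11.3 dBu.

+11.3 dBu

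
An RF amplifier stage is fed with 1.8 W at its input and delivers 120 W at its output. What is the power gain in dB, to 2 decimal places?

18.24 dB

Power ratio → dB uses the 10·log₁₀ form:
10·log₁₀(120/1.8) = 10·log₁₀(66.67) = 18.24 dB.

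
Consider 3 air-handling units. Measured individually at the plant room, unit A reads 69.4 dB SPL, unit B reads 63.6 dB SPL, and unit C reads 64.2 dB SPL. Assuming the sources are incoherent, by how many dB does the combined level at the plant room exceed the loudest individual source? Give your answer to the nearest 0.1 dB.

1.9 dB

Incoherent sources sum as intensities:
L_total = 10·log₁₀(10^(69.4/10) + 10^(63.6/10) + 10^(64.2/10)) = 71.35 dB SPL.
Excess over the loudest (69.4 dB): 71.35 − 69.4 = 1.9 dB.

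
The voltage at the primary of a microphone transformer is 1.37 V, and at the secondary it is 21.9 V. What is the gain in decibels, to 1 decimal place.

Voltage is an amplitude quantity, so gain = 20·log₁₀(V_out/V_in).
20·log₁₀(21.9/1.37) = 20·log₁₀(15.99) = 24.1 dB.

24.1 dB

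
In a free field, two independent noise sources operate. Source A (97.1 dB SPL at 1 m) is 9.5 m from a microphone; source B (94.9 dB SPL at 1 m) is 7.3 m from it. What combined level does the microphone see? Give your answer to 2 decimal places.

80.60 dB SPL

At the listener: L_A = 97.1 − 20·log₁₀(9.5) = 77.546 dB; L_B = 94.9 − 20·log₁₀(7.3) = 77.634 dB.
Combined: 10·log₁₀(10^(77.546/10)+10^(77.634/10)) = 80.60 dB SPL.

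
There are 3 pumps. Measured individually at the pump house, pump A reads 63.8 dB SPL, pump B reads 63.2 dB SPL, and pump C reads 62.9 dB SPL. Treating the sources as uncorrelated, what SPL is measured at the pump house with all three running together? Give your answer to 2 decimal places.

Add the sources as powers (linear), then convert back to dB:
L_total = 10·log₁₀(10^(63.8/10) + 10^(63.2/10) + 10^(62.9/10)) = 10·log₁₀(6438000) = 68.09 dB SPL.

68.09 dB SPL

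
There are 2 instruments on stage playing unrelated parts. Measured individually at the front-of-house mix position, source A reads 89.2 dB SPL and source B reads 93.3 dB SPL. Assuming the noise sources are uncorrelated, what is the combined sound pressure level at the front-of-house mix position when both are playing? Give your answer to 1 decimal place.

Uncorrelated sources add in intensity (power), not in dB.
L_total = 10·log₁₀(10^(89.2/10) + 10^(93.3/10)) = 10·log₁₀(2970000000) = 94.7 dB SPL.

94.7 dB SPL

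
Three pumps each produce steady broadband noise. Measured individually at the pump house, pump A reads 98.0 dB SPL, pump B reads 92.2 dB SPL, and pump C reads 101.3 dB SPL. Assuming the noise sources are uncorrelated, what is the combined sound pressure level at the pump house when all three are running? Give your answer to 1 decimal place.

103.3 dB SPL

Incoherent sources sum as intensities:
L_total = 10·log₁₀(10^(98.0/10) + 10^(92.2/10) + 10^(101.3/10)) = 10·log₁₀(21459000000) = 103.3 dB SPL.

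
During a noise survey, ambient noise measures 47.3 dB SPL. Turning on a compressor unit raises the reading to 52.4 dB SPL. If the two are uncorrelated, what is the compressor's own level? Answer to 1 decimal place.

50.8 dB SPL

Remove the background by subtracting linear intensities:
L_src = 10·log₁₀(10^(52.4/10) − 10^(47.3/10)) = 10·log₁₀(120100) = 50.8 dB SPL.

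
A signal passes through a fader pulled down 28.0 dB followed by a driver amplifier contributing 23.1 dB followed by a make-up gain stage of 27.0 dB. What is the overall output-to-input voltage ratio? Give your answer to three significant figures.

12.7

Net gain = (−28.0) + 23.1 + 27.0 = 22.1 dB.
Voltage ratio = 10^(22.1/20) = 12.7.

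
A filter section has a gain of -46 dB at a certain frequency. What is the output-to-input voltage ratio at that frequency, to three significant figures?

Voltage ratio = 10^(dB/20).
10^(-46/20) = 10^(-2.300) = 0.00501.

0.00501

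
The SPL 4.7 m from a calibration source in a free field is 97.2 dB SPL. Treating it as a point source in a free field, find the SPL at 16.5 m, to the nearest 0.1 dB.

Free-field point source: level drops by 20·log₁₀ of the distance ratio.
ΔL = −20·log₁₀(16.5/4.7) = -10.91 dB, so L₂ = 97.2 + (-10.91) = 86.3 dB SPL.

86.3 dB SPL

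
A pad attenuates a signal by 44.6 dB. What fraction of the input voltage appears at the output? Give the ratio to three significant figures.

Voltage ratio = 10^(dB/20).
10^(-44.6/20) = 10^(-2.230) = 0.00589.

0.00589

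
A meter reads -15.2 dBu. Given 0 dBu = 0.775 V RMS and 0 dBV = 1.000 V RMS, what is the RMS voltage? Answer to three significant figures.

V = 0.775 V × 10^(-15.2/20).
= 0.775 × 0.1738 = 0.135 V.

0.135 V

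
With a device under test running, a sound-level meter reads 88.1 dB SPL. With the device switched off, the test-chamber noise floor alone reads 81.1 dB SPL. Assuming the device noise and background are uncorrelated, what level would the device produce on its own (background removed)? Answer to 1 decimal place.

Remove the background by subtracting linear intensities:
L_src = 10·log₁₀(10^(88.1/10) − 10^(81.1/10)) = 10·log₁₀(516800000) = 87.1 dB SPL.

87.1 dB SPL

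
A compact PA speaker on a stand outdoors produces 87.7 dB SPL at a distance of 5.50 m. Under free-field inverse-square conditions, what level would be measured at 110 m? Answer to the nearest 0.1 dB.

61.7 dB SPL

For a point source in a free field, ΔL = −20·log₁₀(d₂/d₁).
ΔL = −20·log₁₀(110/5.50) = -26.02 dB, so L₂ = 87.7 + (-26.02) = 61.7 dB SPL.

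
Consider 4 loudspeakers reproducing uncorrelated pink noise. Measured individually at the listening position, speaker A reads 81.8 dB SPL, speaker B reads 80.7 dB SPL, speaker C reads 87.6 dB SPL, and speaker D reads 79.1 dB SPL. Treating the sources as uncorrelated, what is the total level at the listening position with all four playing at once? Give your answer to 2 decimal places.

89.66 dB SPL

Uncorrelated sources add in intensity (power), not in dB.
L_total = 10·log₁₀(10^(81.8/10) + 10^(80.7/10) + 10^(87.6/10) + 10^(79.1/10)) = 10·log₁₀(925600000) = 89.66 dB SPL.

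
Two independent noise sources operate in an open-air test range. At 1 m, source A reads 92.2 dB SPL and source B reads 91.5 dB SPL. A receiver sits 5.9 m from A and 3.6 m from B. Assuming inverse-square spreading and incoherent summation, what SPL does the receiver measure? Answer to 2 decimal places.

81.95 dB SPL

At the listener: L_A = 92.2 − 20·log₁₀(5.9) = 76.783 dB; L_B = 91.5 − 20·log₁₀(3.6) = 80.374 dB.
Combined: 10·log₁₀(10^(76.783/10)+10^(80.374/10)) = 81.95 dB SPL.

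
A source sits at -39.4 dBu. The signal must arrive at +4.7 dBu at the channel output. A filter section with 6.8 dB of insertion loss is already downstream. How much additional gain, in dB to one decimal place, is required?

50.9 dB

The required make-up gain is the shortfall in the dB sum.
G = +4.7 − (-39.4) + 6.8 = 50.9 dB.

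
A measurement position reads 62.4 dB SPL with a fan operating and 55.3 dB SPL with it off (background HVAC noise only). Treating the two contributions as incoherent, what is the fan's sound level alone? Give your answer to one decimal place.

61.5 dB SPL

Background correction is a power subtraction:
L_src = 10·log₁₀(10^(62.4/10) − 10^(55.3/10)) = 10·log₁₀(1399000) = 61.5 dB SPL.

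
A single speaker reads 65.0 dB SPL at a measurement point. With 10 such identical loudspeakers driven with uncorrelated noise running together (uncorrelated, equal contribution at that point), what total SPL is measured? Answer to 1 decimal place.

75.0 dB SPL

10 equal incoherent sources raise the level by 10·log₁₀(10) = 10.00 dB.
L_total = 65.0 + 10.00 = 75.0 dB SPL.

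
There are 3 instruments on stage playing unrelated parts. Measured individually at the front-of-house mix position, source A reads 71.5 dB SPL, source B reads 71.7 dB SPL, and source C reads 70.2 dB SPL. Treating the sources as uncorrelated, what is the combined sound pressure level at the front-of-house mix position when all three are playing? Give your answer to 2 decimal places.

Add the sources as powers (linear), then convert back to dB:
L_total = 10·log₁₀(10^(71.5/10) + 10^(71.7/10) + 10^(70.2/10)) = 10·log₁₀(39390000) = 75.95 dB SPL.

75.95 dB SPL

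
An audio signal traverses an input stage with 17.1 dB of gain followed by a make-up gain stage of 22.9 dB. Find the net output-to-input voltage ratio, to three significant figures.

100

Net gain = 17.1 + 22.9 = 40.0 dB.
Voltage ratio = 10^(40.0/20) = 100.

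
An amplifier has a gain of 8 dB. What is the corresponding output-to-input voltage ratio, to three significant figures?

Voltage ratio = 10^(dB/20).
10^(8/20) = 10^(0.4000) = 2.51.

2.51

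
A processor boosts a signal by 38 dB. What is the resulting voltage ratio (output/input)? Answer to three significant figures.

79.4

Voltage ratio = 10^(dB/20).
10^(38/20) = 10^(1.900) = 79.4.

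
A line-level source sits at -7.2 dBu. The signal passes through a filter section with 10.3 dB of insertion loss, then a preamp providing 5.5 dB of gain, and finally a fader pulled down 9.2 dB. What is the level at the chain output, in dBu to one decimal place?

-21.2 dBu

In dB, series stages simply add:
-7.2 − 10.3 + 5.5 − 9.2 = -21.2 dBu.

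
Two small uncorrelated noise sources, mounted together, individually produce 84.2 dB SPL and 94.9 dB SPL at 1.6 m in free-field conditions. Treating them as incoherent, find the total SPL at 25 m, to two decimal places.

Combined at 1.6 m: 10·log₁₀(10^(84.2/10)+10^(94.9/10)) = 95.255 dB SPL.
Then apply −20·log₁₀(25/1.6) = -23.876 dB → 71.38 dB SPL.

71.38 dB SPL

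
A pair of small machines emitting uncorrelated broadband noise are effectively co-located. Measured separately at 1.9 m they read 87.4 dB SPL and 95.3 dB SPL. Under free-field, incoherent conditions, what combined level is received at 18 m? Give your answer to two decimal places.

Combined at 1.9 m: 10·log₁₀(10^(87.4/10)+10^(95.3/10)) = 95.953 dB SPL.
Then apply −20·log₁₀(18/1.9) = -19.530 dB → 76.42 dB SPL.

76.42 dB SPL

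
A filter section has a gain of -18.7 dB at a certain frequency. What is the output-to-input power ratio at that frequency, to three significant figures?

Power ratio = 10^(dB/10).
10^(-18.7/10) = 10^(-1.870) = 0.0135.

0.0135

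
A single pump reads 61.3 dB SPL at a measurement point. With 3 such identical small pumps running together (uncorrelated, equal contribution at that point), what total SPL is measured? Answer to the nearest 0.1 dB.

66.1 dB SPL

3 equal incoherent sources raise the level by 10·log₁₀(3) = 4.77 dB.
L_total = 61.3 + 4.77 = 66.1 dB SPL.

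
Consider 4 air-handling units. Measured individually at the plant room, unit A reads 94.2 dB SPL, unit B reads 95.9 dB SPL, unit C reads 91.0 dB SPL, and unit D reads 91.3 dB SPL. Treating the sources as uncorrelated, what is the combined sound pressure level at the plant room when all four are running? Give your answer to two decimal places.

99.60 dB SPL

Add the sources as powers (linear), then convert back to dB:
L_total = 10·log₁₀(10^(94.2/10) + 10^(95.9/10) + 10^(91.0/10) + 10^(91.3/10)) = 10·log₁₀(9129000000) = 99.60 dB SPL.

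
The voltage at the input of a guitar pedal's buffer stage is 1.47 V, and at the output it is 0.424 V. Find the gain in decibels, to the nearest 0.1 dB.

-10.8 dB

For a voltage ratio, dB = 20·log₁₀(V₂/V₁).
20·log₁₀(0.424/1.47) = 20·log₁₀(0.2884) = -10.8 dB.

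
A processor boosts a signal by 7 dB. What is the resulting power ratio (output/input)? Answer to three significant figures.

5.01

Power ratio = 10^(dB/10).
10^(7/10) = 10^(0.7000) = 5.01.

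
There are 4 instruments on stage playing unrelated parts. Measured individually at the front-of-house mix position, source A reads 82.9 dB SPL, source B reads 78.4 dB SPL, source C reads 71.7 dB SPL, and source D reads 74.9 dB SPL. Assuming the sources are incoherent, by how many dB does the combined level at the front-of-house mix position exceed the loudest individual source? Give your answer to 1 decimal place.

2.0 dB

Uncorrelated sources add in intensity (power), not in dB.
L_total = 10·log₁₀(10^(82.9/10) + 10^(78.4/10) + 10^(71.7/10) + 10^(74.9/10)) = 84.91 dB SPL.
Excess over the loudest (82.9 dB): 84.91 − 82.9 = 2.0 dB.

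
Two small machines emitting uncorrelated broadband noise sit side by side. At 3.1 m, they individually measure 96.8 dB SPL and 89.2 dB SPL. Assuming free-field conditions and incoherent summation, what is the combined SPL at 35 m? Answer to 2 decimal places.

Combined at 3.1 m: 10·log₁₀(10^(96.8/10)+10^(89.2/10)) = 97.496 dB SPL.
Then apply −20·log₁₀(35/3.1) = -21.054 dB → 76.44 dB SPL.

76.44 dB SPL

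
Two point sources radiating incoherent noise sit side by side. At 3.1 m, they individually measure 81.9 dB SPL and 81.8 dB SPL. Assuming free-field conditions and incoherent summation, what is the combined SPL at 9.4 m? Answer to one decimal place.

75.2 dB SPL

Combined at 3.1 m: 10·log₁₀(10^(81.9/10)+10^(81.8/10)) = 84.86 dB SPL.
Then apply −20·log₁₀(9.4/3.1) = -9.64 dB → 75.2 dB SPL.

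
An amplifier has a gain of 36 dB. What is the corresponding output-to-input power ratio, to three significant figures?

3980

Power ratio = 10^(dB/10).
10^(36/10) = 10^(3.600) = 3980.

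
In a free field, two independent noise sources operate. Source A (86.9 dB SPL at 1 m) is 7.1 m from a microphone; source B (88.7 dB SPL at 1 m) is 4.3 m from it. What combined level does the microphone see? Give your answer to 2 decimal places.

At the listener: L_A = 86.9 − 20·log₁₀(7.1) = 69.875 dB; L_B = 88.7 − 20·log₁₀(4.3) = 76.031 dB.
Combined: 10·log₁₀(10^(69.875/10)+10^(76.031/10)) = 76.97 dB SPL.

76.97 dB SPL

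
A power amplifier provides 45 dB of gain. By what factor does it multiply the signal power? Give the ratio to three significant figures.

Power ratio = 10^(dB/10).
10^(45/10) = 10^(4.500) = 31600.

31600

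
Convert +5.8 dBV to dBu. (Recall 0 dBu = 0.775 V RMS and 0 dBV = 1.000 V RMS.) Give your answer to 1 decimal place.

+8.0 dBu

The offset between the scales is 20·log₁₀(0.775/1.000) = −2.214 dB.
So dBu = +5.8 + 2.214 = +8.0 dBu.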